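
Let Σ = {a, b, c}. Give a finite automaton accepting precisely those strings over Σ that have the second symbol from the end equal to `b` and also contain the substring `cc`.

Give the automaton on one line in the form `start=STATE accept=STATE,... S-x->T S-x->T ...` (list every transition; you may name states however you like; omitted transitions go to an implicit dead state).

Run two small machines in parallel and take their product. One (13 states) tracks the last 2 symbols read; the other (3 states) tracks whether and how much of `cc` has been seen. Each combined state is a pair, one component from each; accept when both components accept. After merging equivalent states the machine shrinks.
A 6-state machine:
        a   b   c  
>  q0   q0  q0  q1 
   q1   q0  q0  q2 
   q2   q2  q3  q2 
   q3   q4  q5  q4 
 * q4   q2  q3  q2 
 * q5   q4  q5  q4 
(> = start, * = accepting)

start=q0 accept=q4,q5 q0-a->q0 q0-b->q0 q0-c->q1 q1-a->q0 q1-b->q0 q1-c->q2 q2-a->q2 q2-b->q3 q2-c->q2 q3-a->q4 q3-b->q5 q3-c->q4 q4-a->q2 q4-b->q3 q4-c->q2 q5-a->q4 q5-b->q5 q5-c->q4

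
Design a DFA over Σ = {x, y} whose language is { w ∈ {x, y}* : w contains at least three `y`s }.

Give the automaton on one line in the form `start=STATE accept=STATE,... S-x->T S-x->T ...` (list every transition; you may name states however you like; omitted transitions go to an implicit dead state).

Only the number of `y`s matters, and only up to 4. Make a chain S0 → S1 → S2 → S3 → S4 advanced by each `y` (with S4 absorbing); every other symbol self-loops. The accepting set is {S3, S4}.
With 5 states:
        x   y  
>  S0   S0  S1 
   S1   S1  S2 
   S2   S2  S3 
 * S3   S3  S4 
 * S4   S4  S4 
(> = start, * = accepting)

start=S0 accept=S3,S4 S0-x->S0 S0-y->S1 S1-x->S1 S1-y->S2 S2-x->S2 S2-y->S3 S3-x->S3 S3-y->S4 S4-x->S4 S4-y->S4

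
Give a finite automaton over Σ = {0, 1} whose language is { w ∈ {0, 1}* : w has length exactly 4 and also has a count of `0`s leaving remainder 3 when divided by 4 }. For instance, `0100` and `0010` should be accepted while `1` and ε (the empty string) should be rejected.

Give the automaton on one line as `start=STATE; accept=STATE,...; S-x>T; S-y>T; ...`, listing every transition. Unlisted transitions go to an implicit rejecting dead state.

start=S0; accept=S8; S0-0>S1; S0-1>S2; S1-0>S3; S1-1>S4; S2-0>S4; S2-1>S5; S3-0>S6; S3-1>S7; S4-0>S7; S4-1>S5; S5-0>S5; S5-1>S5; S6-0>S5; S6-1>S8; S7-0>S8; S7-1>S5; S8-0>S5; S8-1>S5

Build one automaton per condition and run them in lockstep. One (6 states) tracks the input length, saturating at 5; the other (4 states) tracks the count of `0`s modulo 4. Each combined state is a pair, one component from each; accept when both components accept. After merging equivalent states the machine shrinks.
A 9-state machine:
        0   1  
>  S0   S1  S2 
   S1   S3  S4 
   S2   S4  S5 
   S3   S6  S7 
   S4   S7  S5 
   S5   S5  S5 
   S6   S5  S8 
   S7   S8  S5 
 * S8   S5  S5 
(> = start, * = accepting)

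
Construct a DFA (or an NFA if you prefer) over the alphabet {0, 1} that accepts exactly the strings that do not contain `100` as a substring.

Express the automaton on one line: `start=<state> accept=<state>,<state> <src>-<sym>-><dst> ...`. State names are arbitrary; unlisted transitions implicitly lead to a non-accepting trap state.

Track partial matches of the forbidden pattern `100`. State S3 is a dead state reached once `100` has occurred; every other state accepts. S0 means no part of `100` is currently matched.
4 states suffice.
        0   1  
>* S0   S0  S1 
 * S1   S2  S1 
 * S2   S3  S1 
   S3   S3  S3 
(> = start, * = accepting)

start=S0 accept=S0,S1,S2 S0-0->S0 S0-1->S1 S1-0->S2 S1-1->S1 S2-0->S3 S2-1->S1 S3-0->S3 S3-1->S3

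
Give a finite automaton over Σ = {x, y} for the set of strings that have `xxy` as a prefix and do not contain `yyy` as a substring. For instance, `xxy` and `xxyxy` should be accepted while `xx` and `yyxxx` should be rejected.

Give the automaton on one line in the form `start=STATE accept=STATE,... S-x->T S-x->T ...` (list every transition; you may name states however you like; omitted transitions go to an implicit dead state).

Run two small machines in parallel and take their product. The first has 5 states tracking whether the input so far still matches the prefix `xxy`; the second has 4 states tracking partial matches of the forbidden pattern `yyy`. A product state is a pair (one from each), accepting exactly when both do.
       x  y 
>  A   B  C 
   B   D  C 
   C   E  F 
   D   E  G 
   E   E  C 
   F   E  H 
 * G   I  J 
   H   H  H 
 * I   I  G 
 * J   I  K 
   K   K  K 
(> = start, * = accepting)

start=A accept=G,I,J A-x->B A-y->C B-x->D B-y->C C-x->E C-y->F D-x->E D-y->G E-x->E E-y->C F-x->E F-y->H G-x->I G-y->J H-x->H H-y->H I-x->I I-y->G J-x->I J-y->K K-x->K K-y->K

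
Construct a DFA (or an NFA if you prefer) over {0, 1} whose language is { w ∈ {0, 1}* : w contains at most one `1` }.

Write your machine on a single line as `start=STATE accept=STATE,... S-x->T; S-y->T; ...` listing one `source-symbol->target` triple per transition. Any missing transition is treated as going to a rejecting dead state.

start=q0; accept=q0,q1; q0-0->q0; q0-1->q1; q1-0->q1; q1-1->q2; q2-0->q2; q2-1->q2

Only the number of `1`s matters, and only up to 2. Make a chain q0 → q1 → q2 advanced by each `1` (with q2 absorbing); every other symbol self-loops. The accepting set is {q0, q1}.
3 states suffice.
        0   1  
>* q0   q0  q1 
 * q1   q1  q2 
   q2   q2  q2 
(> = start, * = accepting)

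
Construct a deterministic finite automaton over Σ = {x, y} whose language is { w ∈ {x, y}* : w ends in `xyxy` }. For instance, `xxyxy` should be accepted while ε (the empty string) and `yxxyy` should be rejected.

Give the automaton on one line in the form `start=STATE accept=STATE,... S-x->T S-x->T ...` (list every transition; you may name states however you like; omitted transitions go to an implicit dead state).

Let each state record the length of the longest suffix of the input read so far that is also a prefix of `xyxy`. q1 means the last symbol is `x`; q2 means the last 2 symbols are `xy`; q3 means the last 3 symbols are `xyx`; q4 means the last 4 symbols are `xyxy`. Accept only at q4, where the string currently ends in `xyxy`.
5 states suffice.
        x   y  
>  q0   q1  q0 
   q1   q1  q2 
   q2   q3  q0 
   q3   q1  q4 
 * q4   q3  q0 
(> = start, * = accepting)

start=q0 accept=q4 q0-x->q1 q0-y->q0 q1-x->q1 q1-y->q2 q2-x->q3 q2-y->q0 q3-x->q1 q3-y->q4 q4-x->q3 q4-y->q0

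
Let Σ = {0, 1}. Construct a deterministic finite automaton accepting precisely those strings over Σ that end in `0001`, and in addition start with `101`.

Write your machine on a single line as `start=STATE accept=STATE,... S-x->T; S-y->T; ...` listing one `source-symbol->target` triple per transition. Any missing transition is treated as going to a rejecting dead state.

start=A; accept=I; A-0->B; A-1->C; B-0->B; B-1->B; C-0->D; C-1->B; D-0->B; D-1->E; E-0->F; E-1->E; F-0->G; F-1->E; G-0->H; G-1->E; H-0->H; H-1->I; I-0->F; I-1->E

Run two small machines in parallel and take their product. One (5 states) tracks how much of the suffix `0001` has currently been matched; the other (5 states) tracks whether the input so far still matches the prefix `101`. Each combined state is a pair, one component from each; accept when both components accept. Equivalent product states are then merged.
9 states suffice.
       0  1 
>  A   B  C 
   B   B  B 
   C   D  B 
   D   B  E 
   E   F  E 
   F   G  E 
   G   H  E 
   H   H  I 
 * I   F  E 
(> = start, * = accepting)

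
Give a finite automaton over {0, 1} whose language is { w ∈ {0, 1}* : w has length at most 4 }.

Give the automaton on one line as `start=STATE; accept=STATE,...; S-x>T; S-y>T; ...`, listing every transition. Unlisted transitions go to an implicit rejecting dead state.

We only need to distinguish lengths 0, 1, …, 4, and '>4'. Chain S0 → S1 → S2 → S3 → S4 → S5 on every symbol, with S5 looping. Accepting states: {S0, S1, S2, S3, S4}.
        0   1  
>* S0   S1  S1 
 * S1   S2  S2 
 * S2   S3  S3 
 * S3   S4  S4 
 * S4   S5  S5 
   S5   S5  S5 
(> = start, * = accepting)

start=S0; accept=S0,S1,S2,S3,S4; S0-0>S1; S0-1>S1; S1-0>S2; S1-1>S2; S2-0>S3; S2-1>S3; S3-0>S4; S3-1>S4; S4-0>S5; S4-1>S5; S5-0>S5; S5-1>S5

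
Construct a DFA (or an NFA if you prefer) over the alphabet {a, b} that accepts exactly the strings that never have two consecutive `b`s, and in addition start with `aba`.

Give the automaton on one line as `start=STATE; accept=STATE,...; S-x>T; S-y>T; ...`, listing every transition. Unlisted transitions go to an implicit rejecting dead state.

Build one automaton per condition and run them in lockstep. The first has 3 states tracking partial matches of the forbidden pattern `bb`; the second has 5 states tracking whether the input so far still matches the prefix `aba`. A product state is a pair (one from each), accepting exactly when both do. After merging equivalent states the machine shrinks.
6 states suffice.
        a   b  
>  q0   q1  q2 
   q1   q2  q3 
   q2   q2  q2 
   q3   q4  q2 
 * q4   q4  q5 
 * q5   q4  q2 
(> = start, * = accepting)

start=q0; accept=q4,q5; q0-a>q1; q0-b>q2; q1-a>q2; q1-b>q3; q2-a>q2; q2-b>q2; q3-a>q4; q3-b>q2; q4-a>q4; q4-b>q5; q5-a>q4; q5-b>q2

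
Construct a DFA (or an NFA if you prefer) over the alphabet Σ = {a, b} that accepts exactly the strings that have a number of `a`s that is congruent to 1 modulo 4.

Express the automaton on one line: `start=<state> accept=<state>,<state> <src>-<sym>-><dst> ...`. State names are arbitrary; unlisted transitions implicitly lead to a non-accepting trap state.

The only thing that matters is how many `a`s have appeared, reduced mod 4. Use one state per residue: s0 for 0, …, s3 for 3. Reading `a` moves to the next residue; anything else stays put. s1 is accepting.
        a   b  
>  s0   s1  s0 
 * s1   s2  s1 
   s2   s3  s2 
   s3   s0  s3 
(> = start, * = accepting)

start=s0 accept=s1 s0-a->s1 s0-b->s0 s1-a->s2 s1-b->s1 s2-a->s3 s2-b->s2 s3-a->s0 s3-b->s3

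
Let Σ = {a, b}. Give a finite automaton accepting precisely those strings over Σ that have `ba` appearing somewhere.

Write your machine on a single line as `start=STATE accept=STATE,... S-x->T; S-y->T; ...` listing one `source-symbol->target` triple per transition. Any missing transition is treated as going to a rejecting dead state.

start=S0; accept=S2; S0-a->S0; S0-b->S1; S1-a->S2; S1-b->S1; S2-a->S2; S2-b->S2

Track how much of `ba` has been matched so far: state S0 is no progress, S2 is the absorbing accept state reached once `ba` has occurred. Intermediate states record partial matches; on a mismatch, fall back to the longest reusable overlap.
A 3-state machine:
        a   b  
>  S0   S0  S1 
   S1   S2  S1 
 * S2   S2  S2 
(> = start, * = accepting)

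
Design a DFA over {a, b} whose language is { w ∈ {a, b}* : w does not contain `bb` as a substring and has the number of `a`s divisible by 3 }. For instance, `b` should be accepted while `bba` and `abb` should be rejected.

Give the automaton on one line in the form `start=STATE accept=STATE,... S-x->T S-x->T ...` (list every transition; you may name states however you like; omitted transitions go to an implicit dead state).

start=q0 accept=q0,q2 q0-a->q1 q0-b->q2 q1-a->q3 q1-b->q4 q2-a->q1 q2-b->q5 q3-a->q0 q3-b->q6 q4-a->q3 q4-b->q5 q5-a->q5 q5-b->q5 q6-a->q0 q6-b->q5

Run two small machines in parallel and take their product. One (3 states) tracks partial matches of the forbidden pattern `bb`; the other (3 states) tracks the count of `a`s modulo 3. Each combined state is a pair, one component from each; accept when both components accept. Equivalent product states are then merged.
7 states suffice.
        a   b  
>* q0   q1  q2 
   q1   q3  q4 
 * q2   q1  q5 
   q3   q0  q6 
   q4   q3  q5 
   q5   q5  q5 
   q6   q0  q5 
(> = start, * = accepting)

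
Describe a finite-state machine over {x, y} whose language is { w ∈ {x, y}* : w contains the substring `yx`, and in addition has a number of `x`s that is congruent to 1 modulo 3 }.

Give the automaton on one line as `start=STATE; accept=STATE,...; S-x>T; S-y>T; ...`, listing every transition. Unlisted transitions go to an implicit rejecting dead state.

start=A; accept=F; A-x>B; A-y>C; B-x>D; B-y>E; C-x>F; C-y>C; D-x>A; D-y>G; E-x>G; E-y>E; F-x>G; F-y>F; G-x>C; G-y>G

Build one automaton per condition and run them in lockstep. The first has 3 states tracking whether and how much of `yx` has been seen; the second has 3 states tracking the count of `x`s modulo 3. A product state is a pair (one from each), accepting exactly when both do. After merging equivalent states the machine shrinks.
7 states suffice.
       x  y 
>  A   B  C 
   B   D  E 
   C   F  C 
   D   A  G 
   E   G  E 
 * F   G  F 
   G   C  G 
(> = start, * = accepting)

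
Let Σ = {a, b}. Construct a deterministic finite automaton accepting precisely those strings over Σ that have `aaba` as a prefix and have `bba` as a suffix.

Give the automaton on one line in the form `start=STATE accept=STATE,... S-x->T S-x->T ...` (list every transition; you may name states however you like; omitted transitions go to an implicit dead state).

Handle the two conditions separately and then intersect. The first has 6 states tracking whether the input so far still matches the prefix `aaba`; the second has 4 states tracking how much of the suffix `bba` has currently been matched. A product state is a pair (one from each), accepting exactly when both do.
          a    b  
>  S0     S1   S2 
   S1     S3   S2 
   S2     S4   S5 
   S3     S4   S6 
   S4     S4   S2 
   S5     S7   S5 
   S6     S8   S5 
   S7     S4   S2 
   S8     S8   S9 
   S9     S8  S10 
   S10   S11  S10 
 * S11    S8   S9 
(> = start, * = accepting)

start=S0 accept=S11 S0-a->S1 S0-b->S2 S1-a->S3 S1-b->S2 S2-a->S4 S2-b->S5 S3-a->S4 S3-b->S6 S4-a->S4 S4-b->S2 S5-a->S7 S5-b->S5 S6-a->S8 S6-b->S5 S7-a->S4 S7-b->S2 S8-a->S8 S8-b->S9 S9-a->S8 S9-b->S10 S10-a->S11 S10-b->S10 S11-a->S8 S11-b->S9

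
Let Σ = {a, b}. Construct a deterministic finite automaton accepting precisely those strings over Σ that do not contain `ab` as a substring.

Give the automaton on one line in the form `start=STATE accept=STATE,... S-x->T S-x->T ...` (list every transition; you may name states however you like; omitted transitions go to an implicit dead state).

start=q0 accept=q0,q1 q0-a->q1 q0-b->q0 q1-a->q1 q1-b->q2 q2-a->q2 q2-b->q2

Track partial matches of the forbidden pattern `ab`. State q2 is a dead state reached once `ab` has occurred; every other state accepts. q0 means no part of `ab` is currently matched.
A 3-state machine:
        a   b  
>* q0   q1  q0 
 * q1   q1  q2 
   q2   q2  q2 
(> = start, * = accepting)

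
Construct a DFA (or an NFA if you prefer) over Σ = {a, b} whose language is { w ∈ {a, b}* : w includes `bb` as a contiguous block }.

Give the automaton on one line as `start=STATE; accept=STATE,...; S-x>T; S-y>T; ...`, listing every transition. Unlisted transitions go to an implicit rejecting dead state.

States q0..q1 record the length of the longest prefix of `bb` that matches the current input suffix. Reaching q2 means `bb` has been seen, and we stay there forever. Accept from q2.
With 3 states:
        a   b  
>  q0   q0  q1 
   q1   q0  q2 
 * q2   q2  q2 
(> = start, * = accepting)

start=q0; accept=q2; q0-a>q0; q0-b>q1; q1-a>q0; q1-b>q2; q2-a>q2; q2-b>q2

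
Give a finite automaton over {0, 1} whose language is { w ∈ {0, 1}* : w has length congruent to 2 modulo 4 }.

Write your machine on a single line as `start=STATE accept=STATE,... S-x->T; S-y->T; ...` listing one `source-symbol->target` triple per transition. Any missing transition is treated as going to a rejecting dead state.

Only the length mod 4 matters, so use a 4-cycle: from any state, every input symbol moves to the next state, wrapping D back to A. Mark C accepting.
A 4-state machine:
       0  1 
>  A   B  B 
   B   C  C 
 * C   D  D 
   D   A  A 
(> = start, * = accepting)

start=A; accept=C; A-0->B; A-1->B; B-0->C; B-1->C; C-0->D; C-1->D; D-0->A; D-1->A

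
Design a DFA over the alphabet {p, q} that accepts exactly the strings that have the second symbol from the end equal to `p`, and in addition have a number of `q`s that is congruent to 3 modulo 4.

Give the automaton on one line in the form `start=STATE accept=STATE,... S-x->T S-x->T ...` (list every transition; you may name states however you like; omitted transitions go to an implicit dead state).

Build one automaton per condition and run them in lockstep. One (7 states) tracks the last 2 symbols read; the other (4 states) tracks the count of `q`s modulo 4. Each combined state is a pair, one component from each; accept when both components accept.
With 19 states:
          p    q  
>  s0     s1   s2 
   s1     s3   s4 
   s2     s5   s6 
   s3     s3   s4 
   s4     s5   s6 
   s5     s7   s8 
   s6     s9  s10 
   s7     s7   s8 
   s8     s9  s10 
   s9    s11  s12 
   s10   s13  s14 
   s11   s11  s12 
 * s12   s13  s14 
   s13   s15  s16 
   s14   s17  s18 
 * s15   s15  s16 
   s16   s17  s18 
   s17    s3   s4 
   s18    s5   s6 
(> = start, * = accepting)

start=s0 accept=s12,s15 s0-p->s1 s0-q->s2 s1-p->s3 s1-q->s4 s2-p->s5 s2-q->s6 s3-p->s3 s3-q->s4 s4-p->s5 s4-q->s6 s5-p->s7 s5-q->s8 s6-p->s9 s6-q->s10 s7-p->s7 s7-q->s8 s8-p->s9 s8-q->s10 s9-p->s11 s9-q->s12 s10-p->s13 s10-q->s14 s11-p->s11 s11-q->s12 s12-p->s13 s12-q->s14 s13-p->s15 s13-q->s16 s14-p->s17 s14-q->s18 s15-p->s15 s15-q->s16 s16-p->s17 s16-q->s18 s17-p->s3 s17-q->s4 s18-p->s5 s18-q->s6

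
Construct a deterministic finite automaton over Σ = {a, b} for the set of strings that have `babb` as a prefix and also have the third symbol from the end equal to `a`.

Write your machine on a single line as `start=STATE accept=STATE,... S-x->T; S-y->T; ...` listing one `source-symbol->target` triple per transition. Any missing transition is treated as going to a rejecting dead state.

start=S0; accept=S16,S21,S22,S23; S0-a->S1; S0-b->S2; S1-a->S3; S1-b->S4; S2-a->S5; S2-b->S6; S3-a->S7; S3-b->S8; S4-a->S9; S4-b->S10; S5-a->S11; S5-b->S12; S6-a->S13; S6-b->S14; S7-a->S7; S7-b->S8; S8-a->S9; S8-b->S10; S9-a->S11; S9-b->S15; S10-a->S13; S10-b->S14; S11-a->S7; S11-b->S8; S12-a->S9; S12-b->S16; S13-a->S11; S13-b->S15; S14-a->S13; S14-b->S14; S15-a->S9; S15-b->S10; S16-a->S17; S16-b->S18; S17-a->S19; S17-b->S20; S18-a->S17; S18-b->S18; S19-a->S21; S19-b->S22; S20-a->S23; S20-b->S16; S21-a->S21; S21-b->S22; S22-a->S23; S22-b->S16; S23-a->S19; S23-b->S20

Run two small machines in parallel and take their product. One (6 states) tracks whether the input so far still matches the prefix `babb`; the other (15 states) tracks the last 3 symbols read. Each combined state is a pair, one component from each; accept when both components accept.
With 24 states:
          a    b  
>  S0     S1   S2 
   S1     S3   S4 
   S2     S5   S6 
   S3     S7   S8 
   S4     S9  S10 
   S5    S11  S12 
   S6    S13  S14 
   S7     S7   S8 
   S8     S9  S10 
   S9    S11  S15 
   S10   S13  S14 
   S11    S7   S8 
   S12    S9  S16 
   S13   S11  S15 
   S14   S13  S14 
   S15    S9  S10 
 * S16   S17  S18 
   S17   S19  S20 
   S18   S17  S18 
   S19   S21  S22 
   S20   S23  S16 
 * S21   S21  S22 
 * S22   S23  S16 
 * S23   S19  S20 
(> = start, * = accepting)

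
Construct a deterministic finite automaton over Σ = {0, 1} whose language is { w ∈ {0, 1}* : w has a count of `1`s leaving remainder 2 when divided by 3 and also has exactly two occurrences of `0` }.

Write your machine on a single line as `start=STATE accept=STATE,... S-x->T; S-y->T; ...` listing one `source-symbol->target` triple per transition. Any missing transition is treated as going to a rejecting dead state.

Run two small machines in parallel and take their product. One (3 states) tracks the count of `1`s modulo 3; the other (4 states) tracks the count of `0`s, saturating at 3. Each combined state is a pair, one component from each; accept when both components accept.
          0    1  
>  S0     S1   S2 
   S1     S3   S4 
   S2     S4   S5 
   S3     S6   S7 
   S4     S7   S8 
   S5     S8   S0 
   S6     S6   S9 
   S7     S9  S10 
   S8    S10   S1 
   S9     S9  S11 
 * S10   S11   S3 
   S11   S11   S6 
(> = start, * = accepting)

start=S0; accept=S10; S0-0->S1; S0-1->S2; S1-0->S3; S1-1->S4; S2-0->S4; S2-1->S5; S3-0->S6; S3-1->S7; S4-0->S7; S4-1->S8; S5-0->S8; S5-1->S0; S6-0->S6; S6-1->S9; S7-0->S9; S7-1->S10; S8-0->S10; S8-1->S1; S9-0->S9; S9-1->S11; S10-0->S11; S10-1->S3; S11-0->S11; S11-1->S6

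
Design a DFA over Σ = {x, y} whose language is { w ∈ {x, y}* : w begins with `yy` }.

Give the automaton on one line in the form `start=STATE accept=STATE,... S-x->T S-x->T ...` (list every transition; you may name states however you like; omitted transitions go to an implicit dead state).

start=q0 accept=q2 q0-x->q3 q0-y->q1 q1-x->q3 q1-y->q2 q2-x->q2 q2-y->q2 q3-x->q3 q3-y->q3

Check the first 2 symbols one by one: q0 through q1 record how many have matched `yy` so far; any wrong symbol goes to the dead state q3. After all 2 match we enter the accepting sink q2.
With 4 states:
        x   y  
>  q0   q3  q1 
   q1   q3  q2 
 * q2   q2  q2 
   q3   q3  q3 
(> = start, * = accepting)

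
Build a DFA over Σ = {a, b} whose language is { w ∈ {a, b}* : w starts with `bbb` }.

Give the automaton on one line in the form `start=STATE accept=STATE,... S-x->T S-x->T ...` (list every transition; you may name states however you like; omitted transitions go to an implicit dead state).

start=q0 accept=q3 q0-a->q4 q0-b->q1 q1-a->q4 q1-b->q2 q2-a->q4 q2-b->q3 q3-a->q3 q3-b->q3 q4-a->q4 q4-b->q4

Check the first 3 symbols one by one: q0 through q2 record how many have matched `bbb` so far; any wrong symbol goes to the dead state q4. After all 3 match we enter the accepting sink q3.
A 5-state machine:
        a   b  
>  q0   q4  q1 
   q1   q4  q2 
   q2   q4  q3 
 * q3   q3  q3 
   q4   q4  q4 
(> = start, * = accepting)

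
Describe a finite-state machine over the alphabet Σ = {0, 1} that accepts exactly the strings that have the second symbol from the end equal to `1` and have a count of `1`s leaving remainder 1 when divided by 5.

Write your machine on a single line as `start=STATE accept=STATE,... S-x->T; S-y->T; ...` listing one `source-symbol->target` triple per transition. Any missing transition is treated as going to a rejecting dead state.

start=A; accept=F,W; A-0->B; A-1->C; B-0->D; B-1->E; C-0->F; C-1->G; D-0->D; D-1->E; E-0->F; E-1->G; F-0->H; F-1->I; G-0->J; G-1->K; H-0->H; H-1->I; I-0->J; I-1->K; J-0->L; J-1->M; K-0->N; K-1->O; L-0->L; L-1->M; M-0->N; M-1->O; N-0->P; N-1->Q; O-0->R; O-1->S; P-0->P; P-1->Q; Q-0->R; Q-1->S; R-0->T; R-1->U; S-0->V; S-1->W; T-0->T; T-1->U; U-0->V; U-1->W; V-0->D; V-1->E; W-0->F; W-1->G

Run two small machines in parallel and take their product. One (7 states) tracks the last 2 symbols read; the other (5 states) tracks the count of `1`s modulo 5. Each combined state is a pair, one component from each; accept when both components accept.
A 23-state machine:
       0  1 
>  A   B  C 
   B   D  E 
   C   F  G 
   D   D  E 
   E   F  G 
 * F   H  I 
   G   J  K 
   H   H  I 
   I   J  K 
   J   L  M 
   K   N  O 
   L   L  M 
   M   N  O 
   N   P  Q 
   O   R  S 
   P   P  Q 
   Q   R  S 
   R   T  U 
   S   V  W 
   T   T  U 
   U   V  W 
   V   D  E 
 * W   F  G 
(> = start, * = accepting)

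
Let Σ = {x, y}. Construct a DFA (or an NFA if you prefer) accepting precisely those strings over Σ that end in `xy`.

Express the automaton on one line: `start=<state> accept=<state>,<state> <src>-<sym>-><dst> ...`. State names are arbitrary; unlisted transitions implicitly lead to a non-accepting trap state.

Remember how much of `xy` the current input suffix matches. State q0 means no match yet; q1 means the last symbol is `x`; q2 means the last 2 symbols are `xy`. Only q2 accepts. On a mismatch, fall back to the longest proper suffix that is still a prefix of `xy`.
A 3-state machine:
        x   y  
>  q0   q1  q0 
   q1   q1  q2 
 * q2   q1  q0 
(> = start, * = accepting)

start=q0 accept=q2 q0-x->q1 q0-y->q0 q1-x->q1 q1-y->q2 q2-x->q1 q2-y->q0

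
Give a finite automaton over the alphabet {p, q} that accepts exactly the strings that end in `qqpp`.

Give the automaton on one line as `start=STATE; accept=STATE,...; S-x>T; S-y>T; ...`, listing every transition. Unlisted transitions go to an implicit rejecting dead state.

Remember how much of `qqpp` the current input suffix matches. State S0 means no match yet; S1 means the last symbol is `q`; S2 means the last 2 symbols are `qq`; S3 means the last 3 symbols are `qqp`; S4 means the last 4 symbols are `qqpp`. Only S4 accepts. On a mismatch, fall back to the longest proper suffix that is still a prefix of `qqpp`.
A 5-state machine:
        p   q  
>  S0   S0  S1 
   S1   S0  S2 
   S2   S3  S2 
   S3   S4  S1 
 * S4   S0  S1 
(> = start, * = accepting)

start=S0; accept=S4; S0-p>S0; S0-q>S1; S1-p>S0; S1-q>S2; S2-p>S3; S2-q>S2; S3-p>S4; S3-q>S1; S4-p>S0; S4-q>S1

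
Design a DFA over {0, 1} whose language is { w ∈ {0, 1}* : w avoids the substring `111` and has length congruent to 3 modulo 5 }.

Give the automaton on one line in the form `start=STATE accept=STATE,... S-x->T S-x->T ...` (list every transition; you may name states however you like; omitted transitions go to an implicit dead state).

Handle the two conditions separately and then intersect. One (4 states) tracks partial matches of the forbidden pattern `111`; the other (5 states) tracks the input length modulo 5. Each combined state is a pair, one component from each; accept when both components accept.
A 20-state machine:
          0    1  
>  s0     s1   s2 
   s1     s3   s4 
   s2     s3   s5 
   s3     s6   s7 
   s4     s6   s8 
   s5     s6   s9 
 * s6    s10  s11 
 * s7    s10  s12 
 * s8    s10  s13 
   s9    s13  s13 
   s10    s0  s14 
   s11    s0  s15 
   s12    s0  s16 
   s13   s16  s16 
   s14    s1  s17 
   s15    s1  s18 
   s16   s18  s18 
   s17    s3  s19 
   s18   s19  s19 
   s19    s9   s9 
(> = start, * = accepting)

start=s0 accept=s6,s7,s8 s0-0->s1 s0-1->s2 s1-0->s3 s1-1->s4 s2-0->s3 s2-1->s5 s3-0->s6 s3-1->s7 s4-0->s6 s4-1->s8 s5-0->s6 s5-1->s9 s6-0->s10 s6-1->s11 s7-0->s10 s7-1->s12 s8-0->s10 s8-1->s13 s9-0->s13 s9-1->s13 s10-0->s0 s10-1->s14 s11-0->s0 s11-1->s15 s12-0->s0 s12-1->s16 s13-0->s16 s13-1->s16 s14-0->s1 s14-1->s17 s15-0->s1 s15-1->s18 s16-0->s18 s16-1->s18 s17-0->s3 s17-1->s19 s18-0->s19 s18-1->s19 s19-0->s9 s19-1->s9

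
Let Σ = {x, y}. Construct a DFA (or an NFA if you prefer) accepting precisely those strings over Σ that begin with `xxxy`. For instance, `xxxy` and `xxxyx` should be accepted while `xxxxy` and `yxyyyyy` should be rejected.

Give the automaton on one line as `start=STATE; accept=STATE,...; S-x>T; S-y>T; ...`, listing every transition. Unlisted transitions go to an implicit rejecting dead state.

Check the first 4 symbols one by one: q0 through q3 record how many have matched `xxxy` so far; any wrong symbol goes to the dead state q5. After all 4 match we enter the accepting sink q4.
6 states suffice.
        x   y  
>  q0   q1  q5 
   q1   q2  q5 
   q2   q3  q5 
   q3   q5  q4 
 * q4   q4  q4 
   q5   q5  q5 
(> = start, * = accepting)

start=q0; accept=q4; q0-x>q1; q0-y>q5; q1-x>q2; q1-y>q5; q2-x>q3; q2-y>q5; q3-x>q5; q3-y>q4; q4-x>q4; q4-y>q4; q5-x>q5; q5-y>q5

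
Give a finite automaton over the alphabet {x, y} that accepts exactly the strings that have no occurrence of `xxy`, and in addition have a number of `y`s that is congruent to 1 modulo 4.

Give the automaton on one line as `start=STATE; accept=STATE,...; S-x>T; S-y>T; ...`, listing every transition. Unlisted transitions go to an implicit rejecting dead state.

start=A; accept=C,E,H; A-x>B; A-y>C; B-x>D; B-y>C; C-x>E; C-y>F; D-x>D; D-y>G; E-x>H; E-y>F; F-x>I; F-y>J; G-x>G; G-y>K; H-x>H; H-y>K; I-x>L; I-y>J; J-x>M; J-y>A; K-x>K; K-y>N; L-x>L; L-y>N; M-x>O; M-y>A; N-x>N; N-y>P; O-x>O; O-y>P; P-x>P; P-y>G

Build one automaton per condition and run them in lockstep. One (4 states) tracks partial matches of the forbidden pattern `xxy`; the other (4 states) tracks the count of `y`s modulo 4. Each combined state is a pair, one component from each; accept when both components accept.
16 states suffice.
       x  y 
>  A   B  C 
   B   D  C 
 * C   E  F 
   D   D  G 
 * E   H  F 
   F   I  J 
   G   G  K 
 * H   H  K 
   I   L  J 
   J   M  A 
   K   K  N 
   L   L  N 
   M   O  A 
   N   N  P 
   O   O  P 
   P   P  G 
(> = start, * = accepting)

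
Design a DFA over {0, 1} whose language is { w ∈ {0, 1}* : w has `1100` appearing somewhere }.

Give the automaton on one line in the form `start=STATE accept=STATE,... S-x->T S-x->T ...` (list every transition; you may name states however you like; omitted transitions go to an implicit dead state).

start=A accept=E A-0->A A-1->B B-0->A B-1->C C-0->D C-1->C D-0->E D-1->B E-0->E E-1->E

States A..D record the length of the longest prefix of `1100` that matches the current input suffix. Reaching E means `1100` has been seen, and we stay there forever. Accept from E.
       0  1 
>  A   A  B 
   B   A  C 
   C   D  C 
   D   E  B 
 * E   E  E 
(> = start, * = accepting)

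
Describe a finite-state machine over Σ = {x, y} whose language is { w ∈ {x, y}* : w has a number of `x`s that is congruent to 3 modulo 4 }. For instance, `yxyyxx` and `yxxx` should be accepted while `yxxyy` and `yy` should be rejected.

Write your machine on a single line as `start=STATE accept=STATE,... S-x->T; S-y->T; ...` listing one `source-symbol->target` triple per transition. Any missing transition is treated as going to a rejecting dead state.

The only thing that matters is how many `x`s have appeared, reduced mod 4. Use one state per residue: A for 0, …, D for 3. Reading `x` moves to the next residue; anything else stays put. D is accepting.
4 states suffice.
       x  y 
>  A   B  A 
   B   C  B 
   C   D  C 
 * D   A  D 
(> = start, * = accepting)

start=A; accept=D; A-x->B; A-y->A; B-x->C; B-y->B; C-x->D; C-y->C; D-x->A; D-y->D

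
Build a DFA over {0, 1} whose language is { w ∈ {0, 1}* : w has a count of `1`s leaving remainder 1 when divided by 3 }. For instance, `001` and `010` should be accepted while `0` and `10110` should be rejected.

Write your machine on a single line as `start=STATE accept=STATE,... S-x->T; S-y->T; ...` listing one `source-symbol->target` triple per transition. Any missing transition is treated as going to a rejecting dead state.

start=s0; accept=s1; s0-0->s0; s0-1->s1; s1-0->s1; s1-1->s2; s2-0->s2; s2-1->s0

Keep the running count of `1`s modulo 3: each `1` advances along the cycle s0 → s1 → s2 → s0 while other symbols loop. Accept at s1.
With 3 states:
        0   1  
>  s0   s0  s1 
 * s1   s1  s2 
   s2   s2  s0 
(> = start, * = accepting)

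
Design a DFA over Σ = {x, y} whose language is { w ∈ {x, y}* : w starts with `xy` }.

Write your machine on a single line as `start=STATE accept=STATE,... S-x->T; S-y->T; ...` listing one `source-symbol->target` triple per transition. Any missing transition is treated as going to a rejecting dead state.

Walk along `xy` while the input agrees: from q0 take `x` to q1, and so on. Any deviation drops to the rejecting sink q3. Once q2 is reached the prefix is confirmed and every continuation is accepted.
A 4-state machine:
        x   y  
>  q0   q1  q3 
   q1   q3  q2 
 * q2   q2  q2 
   q3   q3  q3 
(> = start, * = accepting)

start=q0; accept=q2; q0-x->q1; q0-y->q3; q1-x->q3; q1-y->q2; q2-x->q2; q2-y->q2; q3-x->q3; q3-y->q3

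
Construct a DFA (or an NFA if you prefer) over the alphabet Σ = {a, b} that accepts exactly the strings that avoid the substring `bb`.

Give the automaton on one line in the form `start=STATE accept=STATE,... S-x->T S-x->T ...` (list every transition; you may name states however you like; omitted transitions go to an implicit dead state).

Track partial matches of the forbidden pattern `bb`. State q2 is a dead state reached once `bb` has occurred; every other state accepts. q0 means no part of `bb` is currently matched.
A 3-state machine:
        a   b  
>* q0   q0  q1 
 * q1   q0  q2 
   q2   q2  q2 
(> = start, * = accepting)

start=q0 accept=q0,q1 q0-a->q0 q0-b->q1 q1-a->q0 q1-b->q2 q2-a->q2 q2-b->q2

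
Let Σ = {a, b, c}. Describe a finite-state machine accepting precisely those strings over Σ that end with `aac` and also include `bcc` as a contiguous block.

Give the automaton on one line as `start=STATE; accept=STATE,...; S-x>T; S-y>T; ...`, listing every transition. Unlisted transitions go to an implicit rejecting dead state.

Handle the two conditions separately and then intersect. The first has 4 states tracking how much of the suffix `aac` has currently been matched; the second has 4 states tracking whether and how much of `bcc` has been seen. A product state is a pair (one from each), accepting exactly when both do. After merging equivalent states the machine shrinks.
A 7-state machine:
        a   b   c  
>  s0   s0  s1  s0 
   s1   s0  s1  s2 
   s2   s0  s1  s3 
   s3   s4  s3  s3 
   s4   s5  s3  s3 
   s5   s5  s3  s6 
 * s6   s4  s3  s3 
(> = start, * = accepting)

start=s0; accept=s6; s0-a>s0; s0-b>s1; s0-c>s0; s1-a>s0; s1-b>s1; s1-c>s2; s2-a>s0; s2-b>s1; s2-c>s3; s3-a>s4; s3-b>s3; s3-c>s3; s4-a>s5; s4-b>s3; s4-c>s3; s5-a>s5; s5-b>s3; s5-c>s6; s6-a>s4; s6-b>s3; s6-c>s3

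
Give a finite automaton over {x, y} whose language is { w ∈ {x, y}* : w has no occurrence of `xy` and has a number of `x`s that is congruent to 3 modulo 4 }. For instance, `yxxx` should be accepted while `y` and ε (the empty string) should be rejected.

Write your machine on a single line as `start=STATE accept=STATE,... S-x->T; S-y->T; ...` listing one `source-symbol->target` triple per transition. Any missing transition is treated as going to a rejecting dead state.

Run two small machines in parallel and take their product. One (3 states) tracks partial matches of the forbidden pattern `xy`; the other (4 states) tracks the count of `x`s modulo 4. Each combined state is a pair, one component from each; accept when both components accept. After merging equivalent states the machine shrinks.
        x   y  
>  q0   q1  q0 
   q1   q2  q3 
   q2   q4  q3 
   q3   q3  q3 
 * q4   q5  q3 
   q5   q1  q3 
(> = start, * = accepting)

start=q0; accept=q4; q0-x->q1; q0-y->q0; q1-x->q2; q1-y->q3; q2-x->q4; q2-y->q3; q3-x->q3; q3-y->q3; q4-x->q5; q4-y->q3; q5-x->q1; q5-y->q3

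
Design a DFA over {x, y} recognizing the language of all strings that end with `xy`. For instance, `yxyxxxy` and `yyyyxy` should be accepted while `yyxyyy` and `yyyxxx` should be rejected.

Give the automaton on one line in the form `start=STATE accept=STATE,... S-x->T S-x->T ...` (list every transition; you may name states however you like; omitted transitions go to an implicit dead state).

start=S0 accept=S2 S0-x->S1 S0-y->S0 S1-x->S1 S1-y->S2 S2-x->S1 S2-y->S0

Remember how much of `xy` the current input suffix matches. State S0 means no match yet; S1 means the last symbol is `x`; S2 means the last 2 symbols are `xy`. Only S2 accepts. On a mismatch, fall back to the longest proper suffix that is still a prefix of `xy`.
A 3-state machine:
        x   y  
>  S0   S1  S0 
   S1   S1  S2 
 * S2   S1  S0 
(> = start, * = accepting)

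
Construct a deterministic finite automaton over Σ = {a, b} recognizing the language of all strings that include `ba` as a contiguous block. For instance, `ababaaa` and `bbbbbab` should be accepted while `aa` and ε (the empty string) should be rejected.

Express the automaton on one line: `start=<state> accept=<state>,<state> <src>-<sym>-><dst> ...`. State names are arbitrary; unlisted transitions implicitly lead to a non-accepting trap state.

start=s0 accept=s2 s0-a->s0 s0-b->s1 s1-a->s2 s1-b->s1 s2-a->s2 s2-b->s2

States s0..s1 record the length of the longest prefix of `ba` that matches the current input suffix. Reaching s2 means `ba` has been seen, and we stay there forever. Accept from s2.
        a   b  
>  s0   s0  s1 
   s1   s2  s1 
 * s2   s2  s2 
(> = start, * = accepting)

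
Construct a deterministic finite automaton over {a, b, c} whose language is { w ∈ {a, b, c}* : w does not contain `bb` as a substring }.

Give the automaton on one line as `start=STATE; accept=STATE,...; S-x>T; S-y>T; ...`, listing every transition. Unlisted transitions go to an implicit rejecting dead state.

Track partial matches of the forbidden pattern `bb`. State S2 is a dead state reached once `bb` has occurred; every other state accepts. S0 means no part of `bb` is currently matched.
        a   b   c  
>* S0   S0  S1  S0 
 * S1   S0  S2  S0 
   S2   S2  S2  S2 
(> = start, * = accepting)

start=S0; accept=S0,S1; S0-a>S0; S0-b>S1; S0-c>S0; S1-a>S0; S1-b>S2; S1-c>S0; S2-a>S2; S2-b>S2; S2-c>S2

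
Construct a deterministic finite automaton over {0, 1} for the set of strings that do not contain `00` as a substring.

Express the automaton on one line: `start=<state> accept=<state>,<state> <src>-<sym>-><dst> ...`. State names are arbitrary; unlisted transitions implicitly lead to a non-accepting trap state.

start=A accept=A,B A-0->B A-1->A B-0->C B-1->A C-0->C C-1->C

Track partial matches of the forbidden pattern `00`. State C is a dead state reached once `00` has occurred; every other state accepts. A means no part of `00` is currently matched.
3 states suffice.
       0  1 
>* A   B  A 
 * B   C  A 
   C   C  C 
(> = start, * = accepting)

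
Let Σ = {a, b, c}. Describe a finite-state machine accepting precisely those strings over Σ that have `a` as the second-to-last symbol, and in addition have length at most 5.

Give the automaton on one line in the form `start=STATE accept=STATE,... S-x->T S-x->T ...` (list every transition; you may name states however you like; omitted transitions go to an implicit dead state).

start=S0 accept=S3,S4,S7,S8,S11,S12 S0-a->S1 S0-b->S2 S0-c->S2 S1-a->S3 S1-b->S4 S1-c->S4 S2-a->S5 S2-b->S6 S2-c->S6 S3-a->S7 S3-b->S8 S3-c->S8 S4-a->S9 S4-b->S10 S4-c->S10 S5-a->S7 S5-b->S8 S5-c->S8 S6-a->S9 S6-b->S10 S6-c->S10 S7-a->S11 S7-b->S12 S7-c->S12 S8-a->S13 S8-b->S14 S8-c->S14 S9-a->S11 S9-b->S12 S9-c->S12 S10-a->S13 S10-b->S14 S10-c->S14 S11-a->S12 S11-b->S12 S11-c->S12 S12-a->S14 S12-b->S14 S12-c->S14 S13-a->S12 S13-b->S12 S13-c->S12 S14-a->S14 S14-b->S14 S14-c->S14

Run two small machines in parallel and take their product. The first has 13 states tracking the last 2 symbols read; the second has 7 states tracking the input length, saturating at 6. A product state is a pair (one from each), accepting exactly when both do. Minimizing collapses redundant product states.
A 15-state machine:
          a    b    c  
>  S0     S1   S2   S2 
   S1     S3   S4   S4 
   S2     S5   S6   S6 
 * S3     S7   S8   S8 
 * S4     S9  S10  S10 
   S5     S7   S8   S8 
   S6     S9  S10  S10 
 * S7    S11  S12  S12 
 * S8    S13  S14  S14 
   S9    S11  S12  S12 
   S10   S13  S14  S14 
 * S11   S12  S12  S12 
 * S12   S14  S14  S14 
   S13   S12  S12  S12 
   S14   S14  S14  S14 
(> = start, * = accepting)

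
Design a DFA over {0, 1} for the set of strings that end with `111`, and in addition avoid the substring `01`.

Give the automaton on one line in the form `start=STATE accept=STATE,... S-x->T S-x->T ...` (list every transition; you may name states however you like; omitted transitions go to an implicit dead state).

Handle the two conditions separately and then intersect. One (4 states) tracks how much of the suffix `111` has currently been matched; the other (3 states) tracks partial matches of the forbidden pattern `01`. Each combined state is a pair, one component from each; accept when both components accept. Equivalent product states are then merged.
5 states suffice.
        0   1  
>  S0   S1  S2 
   S1   S1  S1 
   S2   S1  S3 
   S3   S1  S4 
 * S4   S1  S4 
(> = start, * = accepting)

start=S0 accept=S4 S0-0->S1 S0-1->S2 S1-0->S1 S1-1->S1 S2-0->S1 S2-1->S3 S3-0->S1 S3-1->S4 S4-0->S1 S4-1->S4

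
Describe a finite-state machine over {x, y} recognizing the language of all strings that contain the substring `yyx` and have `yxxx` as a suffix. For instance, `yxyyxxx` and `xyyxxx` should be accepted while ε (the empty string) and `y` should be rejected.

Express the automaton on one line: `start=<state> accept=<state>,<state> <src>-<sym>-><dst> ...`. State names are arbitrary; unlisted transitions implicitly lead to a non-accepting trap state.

start=q0 accept=q9 q0-x->q0 q0-y->q1 q1-x->q2 q1-y->q3 q2-x->q4 q2-y->q1 q3-x->q5 q3-y->q3 q4-x->q6 q4-y->q1 q5-x->q7 q5-y->q8 q6-x->q0 q6-y->q1 q7-x->q9 q7-y->q8 q8-x->q5 q8-y->q8 q9-x->q10 q9-y->q8 q10-x->q10 q10-y->q8

Handle the two conditions separately and then intersect. The first has 4 states tracking whether and how much of `yyx` has been seen; the second has 5 states tracking how much of the suffix `yxxx` has currently been matched. A product state is a pair (one from each), accepting exactly when both do.
An 11-state machine:
          x    y  
>  q0     q0   q1 
   q1     q2   q3 
   q2     q4   q1 
   q3     q5   q3 
   q4     q6   q1 
   q5     q7   q8 
   q6     q0   q1 
   q7     q9   q8 
   q8     q5   q8 
 * q9    q10   q8 
   q10   q10   q8 
(> = start, * = accepting)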